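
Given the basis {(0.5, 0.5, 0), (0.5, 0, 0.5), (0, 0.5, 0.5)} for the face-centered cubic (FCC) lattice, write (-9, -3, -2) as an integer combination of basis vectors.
-10b₁ - 8b₂ + 4b₃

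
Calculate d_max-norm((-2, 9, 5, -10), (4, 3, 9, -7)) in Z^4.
6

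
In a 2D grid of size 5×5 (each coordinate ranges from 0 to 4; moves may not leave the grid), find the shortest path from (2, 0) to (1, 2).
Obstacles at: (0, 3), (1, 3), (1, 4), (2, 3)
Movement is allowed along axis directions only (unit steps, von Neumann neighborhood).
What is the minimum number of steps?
3
(one shortest path: (2, 0) → (1, 0) → (1, 1) → (1, 2))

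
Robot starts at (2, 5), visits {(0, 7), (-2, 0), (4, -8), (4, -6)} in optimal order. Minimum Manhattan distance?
27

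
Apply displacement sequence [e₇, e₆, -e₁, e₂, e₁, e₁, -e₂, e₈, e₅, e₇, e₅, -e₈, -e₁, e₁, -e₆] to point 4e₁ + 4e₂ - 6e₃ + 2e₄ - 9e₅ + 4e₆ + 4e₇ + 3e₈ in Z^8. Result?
(5, 4, -6, 2, -7, 4, 6, 3)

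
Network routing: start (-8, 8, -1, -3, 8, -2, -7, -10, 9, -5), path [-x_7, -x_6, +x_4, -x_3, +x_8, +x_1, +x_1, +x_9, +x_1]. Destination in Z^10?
(-5, 8, -2, -2, 8, -3, -8, -9, 10, -5)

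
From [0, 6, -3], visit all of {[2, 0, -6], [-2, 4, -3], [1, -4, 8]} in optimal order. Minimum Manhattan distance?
34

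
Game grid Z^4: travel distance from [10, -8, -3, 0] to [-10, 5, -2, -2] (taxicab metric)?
36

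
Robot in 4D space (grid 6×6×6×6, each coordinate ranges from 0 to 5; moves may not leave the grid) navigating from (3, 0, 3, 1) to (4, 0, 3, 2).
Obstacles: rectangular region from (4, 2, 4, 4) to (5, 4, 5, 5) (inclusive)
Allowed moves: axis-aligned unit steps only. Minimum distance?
2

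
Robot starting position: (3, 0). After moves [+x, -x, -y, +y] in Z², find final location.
(3, 0)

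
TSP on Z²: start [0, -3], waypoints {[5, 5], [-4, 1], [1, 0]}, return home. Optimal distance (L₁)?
34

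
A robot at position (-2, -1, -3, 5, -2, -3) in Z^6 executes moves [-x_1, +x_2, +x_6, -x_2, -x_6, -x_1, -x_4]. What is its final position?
(-4, -1, -3, 4, -2, -3)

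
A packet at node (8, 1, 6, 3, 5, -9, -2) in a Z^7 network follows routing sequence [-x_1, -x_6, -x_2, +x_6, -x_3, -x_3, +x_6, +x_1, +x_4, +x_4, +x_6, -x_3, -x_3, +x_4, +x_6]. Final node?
(8, 0, 2, 6, 5, -6, -2)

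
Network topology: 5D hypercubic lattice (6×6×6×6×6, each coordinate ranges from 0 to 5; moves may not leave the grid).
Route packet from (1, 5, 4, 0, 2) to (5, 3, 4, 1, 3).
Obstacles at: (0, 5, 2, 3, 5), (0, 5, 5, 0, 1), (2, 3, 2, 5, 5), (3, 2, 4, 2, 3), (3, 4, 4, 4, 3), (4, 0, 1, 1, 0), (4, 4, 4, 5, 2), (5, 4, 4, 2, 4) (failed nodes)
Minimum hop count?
8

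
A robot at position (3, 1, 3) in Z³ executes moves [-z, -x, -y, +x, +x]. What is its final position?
(4, 0, 2)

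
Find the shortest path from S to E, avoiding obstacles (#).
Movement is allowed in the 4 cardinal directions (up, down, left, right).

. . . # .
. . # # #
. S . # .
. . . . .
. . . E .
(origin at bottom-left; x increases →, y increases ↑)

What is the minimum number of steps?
4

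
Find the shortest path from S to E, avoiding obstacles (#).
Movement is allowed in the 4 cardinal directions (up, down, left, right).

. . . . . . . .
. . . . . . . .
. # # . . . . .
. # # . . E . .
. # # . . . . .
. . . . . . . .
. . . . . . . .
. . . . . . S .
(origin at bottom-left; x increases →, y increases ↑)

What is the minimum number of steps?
5
(one shortest path: (6, 0) → (5, 0) → (5, 1) → (5, 2) → (5, 3) → (5, 4))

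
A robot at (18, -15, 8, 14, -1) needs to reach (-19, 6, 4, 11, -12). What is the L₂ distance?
44.2267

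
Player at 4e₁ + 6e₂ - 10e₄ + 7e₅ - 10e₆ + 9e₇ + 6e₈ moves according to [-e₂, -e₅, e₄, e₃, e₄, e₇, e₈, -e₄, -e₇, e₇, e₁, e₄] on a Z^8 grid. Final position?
(5, 5, 1, -8, 6, -10, 10, 7)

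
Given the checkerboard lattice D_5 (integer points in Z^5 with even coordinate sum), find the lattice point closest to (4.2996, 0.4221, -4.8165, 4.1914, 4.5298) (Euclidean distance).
(4, 0, -5, 4, 5)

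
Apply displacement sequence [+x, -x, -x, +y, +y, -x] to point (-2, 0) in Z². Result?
(-4, 2)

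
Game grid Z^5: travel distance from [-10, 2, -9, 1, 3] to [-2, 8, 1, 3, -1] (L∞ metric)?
10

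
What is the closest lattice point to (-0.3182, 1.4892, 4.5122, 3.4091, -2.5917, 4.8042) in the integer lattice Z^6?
(0, 1, 5, 3, -3, 5)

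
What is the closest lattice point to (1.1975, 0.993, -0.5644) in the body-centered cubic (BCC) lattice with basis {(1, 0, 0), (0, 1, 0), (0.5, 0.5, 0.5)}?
(1, 1, -1)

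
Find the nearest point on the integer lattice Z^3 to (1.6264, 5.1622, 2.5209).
(2, 5, 3)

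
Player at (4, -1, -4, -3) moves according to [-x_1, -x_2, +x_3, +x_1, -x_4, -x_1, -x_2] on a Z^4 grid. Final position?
(3, -3, -3, -4)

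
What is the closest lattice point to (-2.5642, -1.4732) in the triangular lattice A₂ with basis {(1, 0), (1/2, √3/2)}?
(-3, -1.732)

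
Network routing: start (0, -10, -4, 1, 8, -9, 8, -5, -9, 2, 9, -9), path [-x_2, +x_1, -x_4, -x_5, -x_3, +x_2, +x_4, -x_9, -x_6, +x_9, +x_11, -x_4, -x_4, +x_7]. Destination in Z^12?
(1, -10, -5, -1, 7, -10, 9, -5, -9, 2, 10, -9)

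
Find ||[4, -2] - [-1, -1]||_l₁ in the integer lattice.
6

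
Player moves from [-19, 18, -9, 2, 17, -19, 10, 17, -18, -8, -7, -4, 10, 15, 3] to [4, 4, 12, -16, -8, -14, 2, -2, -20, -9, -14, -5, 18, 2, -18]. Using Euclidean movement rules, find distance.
57.3934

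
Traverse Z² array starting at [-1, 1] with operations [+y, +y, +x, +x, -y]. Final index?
(1, 2)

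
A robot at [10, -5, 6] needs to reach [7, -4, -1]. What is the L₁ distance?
11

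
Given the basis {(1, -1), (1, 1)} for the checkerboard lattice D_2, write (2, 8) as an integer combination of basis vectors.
-3b₁ + 5b₂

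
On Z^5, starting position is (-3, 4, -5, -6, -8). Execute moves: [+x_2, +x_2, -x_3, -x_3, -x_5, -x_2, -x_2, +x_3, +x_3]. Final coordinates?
(-3, 4, -5, -6, -9)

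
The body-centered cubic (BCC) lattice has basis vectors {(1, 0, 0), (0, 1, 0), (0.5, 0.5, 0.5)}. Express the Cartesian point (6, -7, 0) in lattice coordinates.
6b₁ - 7b₂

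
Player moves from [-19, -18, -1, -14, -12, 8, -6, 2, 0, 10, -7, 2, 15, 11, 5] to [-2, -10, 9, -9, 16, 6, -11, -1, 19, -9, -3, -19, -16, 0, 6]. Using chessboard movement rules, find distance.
31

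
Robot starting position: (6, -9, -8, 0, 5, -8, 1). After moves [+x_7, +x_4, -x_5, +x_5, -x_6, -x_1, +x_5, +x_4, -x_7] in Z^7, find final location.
(5, -9, -8, 2, 6, -9, 1)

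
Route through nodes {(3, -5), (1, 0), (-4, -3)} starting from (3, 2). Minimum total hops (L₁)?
20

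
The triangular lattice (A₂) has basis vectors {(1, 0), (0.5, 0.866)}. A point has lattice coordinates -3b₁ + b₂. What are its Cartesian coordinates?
(-2.5, 0.866)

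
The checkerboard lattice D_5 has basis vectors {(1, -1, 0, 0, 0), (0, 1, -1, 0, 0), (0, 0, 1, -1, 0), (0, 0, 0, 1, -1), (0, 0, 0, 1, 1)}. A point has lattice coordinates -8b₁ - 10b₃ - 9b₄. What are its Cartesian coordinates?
(-8, 8, -10, 1, 9)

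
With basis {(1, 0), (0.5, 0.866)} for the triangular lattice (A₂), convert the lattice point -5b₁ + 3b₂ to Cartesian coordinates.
(-3.5, 2.598)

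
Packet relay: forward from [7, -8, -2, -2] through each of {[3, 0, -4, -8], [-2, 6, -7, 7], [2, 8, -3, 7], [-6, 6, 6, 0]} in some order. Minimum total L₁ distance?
79
(one optimal route: (7, -8, -2, -2) → (3, 0, -4, -8) → (2, 8, -3, 7) → (-2, 6, -7, 7) → (-6, 6, 6, 0))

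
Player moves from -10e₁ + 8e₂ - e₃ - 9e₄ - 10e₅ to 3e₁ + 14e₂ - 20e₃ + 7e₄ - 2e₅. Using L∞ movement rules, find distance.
19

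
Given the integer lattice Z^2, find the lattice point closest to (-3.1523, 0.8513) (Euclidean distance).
(-3, 1)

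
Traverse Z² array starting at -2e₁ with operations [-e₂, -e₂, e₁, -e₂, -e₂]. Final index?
(-1, -4)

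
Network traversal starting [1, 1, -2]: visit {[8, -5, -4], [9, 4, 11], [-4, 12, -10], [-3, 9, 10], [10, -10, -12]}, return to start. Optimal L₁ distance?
134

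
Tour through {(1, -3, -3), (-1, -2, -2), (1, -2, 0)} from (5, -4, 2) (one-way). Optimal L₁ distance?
16
(one optimal route: (5, -4, 2) → (1, -2, 0) → (1, -3, -3) → (-1, -2, -2))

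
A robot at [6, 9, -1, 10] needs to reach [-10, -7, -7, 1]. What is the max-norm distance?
16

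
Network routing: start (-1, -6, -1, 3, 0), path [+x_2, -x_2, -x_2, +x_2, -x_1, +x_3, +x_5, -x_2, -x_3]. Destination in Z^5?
(-2, -7, -1, 3, 1)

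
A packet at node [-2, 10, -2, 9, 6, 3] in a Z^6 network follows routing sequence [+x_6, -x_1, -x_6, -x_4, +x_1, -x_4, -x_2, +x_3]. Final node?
(-2, 9, -1, 7, 6, 3)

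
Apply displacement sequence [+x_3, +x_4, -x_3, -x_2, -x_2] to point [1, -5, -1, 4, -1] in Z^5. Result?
(1, -7, -1, 5, -1)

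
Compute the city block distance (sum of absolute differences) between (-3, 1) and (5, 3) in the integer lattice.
10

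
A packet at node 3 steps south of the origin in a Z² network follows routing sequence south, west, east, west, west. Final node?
(-2, -4)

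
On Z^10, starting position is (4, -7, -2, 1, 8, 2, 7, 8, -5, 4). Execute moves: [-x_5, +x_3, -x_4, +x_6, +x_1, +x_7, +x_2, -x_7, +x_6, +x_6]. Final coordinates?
(5, -6, -1, 0, 7, 5, 7, 8, -5, 4)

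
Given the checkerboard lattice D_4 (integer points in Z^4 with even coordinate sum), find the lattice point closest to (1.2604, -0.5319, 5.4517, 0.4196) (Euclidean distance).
(1, 0, 5, 0)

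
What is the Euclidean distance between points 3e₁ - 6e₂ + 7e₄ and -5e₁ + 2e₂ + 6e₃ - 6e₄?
18.2483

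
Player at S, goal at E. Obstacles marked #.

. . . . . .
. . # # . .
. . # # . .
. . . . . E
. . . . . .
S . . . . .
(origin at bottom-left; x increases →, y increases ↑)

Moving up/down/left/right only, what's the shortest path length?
7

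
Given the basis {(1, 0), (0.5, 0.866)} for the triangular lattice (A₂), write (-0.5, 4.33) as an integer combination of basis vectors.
-3b₁ + 5b₂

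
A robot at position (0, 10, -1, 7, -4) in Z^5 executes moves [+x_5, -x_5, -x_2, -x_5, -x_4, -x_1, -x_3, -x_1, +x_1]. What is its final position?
(-1, 9, -2, 6, -5)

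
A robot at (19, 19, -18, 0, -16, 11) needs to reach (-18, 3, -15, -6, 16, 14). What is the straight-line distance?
51.9904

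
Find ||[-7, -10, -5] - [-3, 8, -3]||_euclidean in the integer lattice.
18.5472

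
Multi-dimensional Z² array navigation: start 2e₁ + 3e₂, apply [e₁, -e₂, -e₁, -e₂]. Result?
(2, 1)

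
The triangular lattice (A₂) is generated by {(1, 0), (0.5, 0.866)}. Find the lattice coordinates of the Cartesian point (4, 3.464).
2b₁ + 4b₂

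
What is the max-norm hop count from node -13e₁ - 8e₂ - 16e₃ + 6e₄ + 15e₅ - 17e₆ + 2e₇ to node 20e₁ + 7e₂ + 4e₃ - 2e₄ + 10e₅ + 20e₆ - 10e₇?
37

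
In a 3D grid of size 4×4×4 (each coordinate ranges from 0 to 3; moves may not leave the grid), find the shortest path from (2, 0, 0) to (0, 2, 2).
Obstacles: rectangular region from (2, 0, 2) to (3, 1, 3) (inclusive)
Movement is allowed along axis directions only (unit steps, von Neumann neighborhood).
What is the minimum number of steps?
6
(one shortest path: (2, 0, 0) → (1, 0, 0) → (0, 0, 0) → (0, 1, 0) → (0, 2, 0) → (0, 2, 1) → (0, 2, 2))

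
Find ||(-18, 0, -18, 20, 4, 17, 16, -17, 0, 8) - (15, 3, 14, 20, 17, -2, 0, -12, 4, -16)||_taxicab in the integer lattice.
149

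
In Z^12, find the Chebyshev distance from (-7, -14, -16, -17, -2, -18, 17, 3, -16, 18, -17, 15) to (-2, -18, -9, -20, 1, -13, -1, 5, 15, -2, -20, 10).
31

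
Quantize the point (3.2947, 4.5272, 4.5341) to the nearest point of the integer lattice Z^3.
(3, 5, 5)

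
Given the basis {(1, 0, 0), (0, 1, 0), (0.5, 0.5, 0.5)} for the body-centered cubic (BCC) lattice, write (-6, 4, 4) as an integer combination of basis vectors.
-10b₁ + 8b₃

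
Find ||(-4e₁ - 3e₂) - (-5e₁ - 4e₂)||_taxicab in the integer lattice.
2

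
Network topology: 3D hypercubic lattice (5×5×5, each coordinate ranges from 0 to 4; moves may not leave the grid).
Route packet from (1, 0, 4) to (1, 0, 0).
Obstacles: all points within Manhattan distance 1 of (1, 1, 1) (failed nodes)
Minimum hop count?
6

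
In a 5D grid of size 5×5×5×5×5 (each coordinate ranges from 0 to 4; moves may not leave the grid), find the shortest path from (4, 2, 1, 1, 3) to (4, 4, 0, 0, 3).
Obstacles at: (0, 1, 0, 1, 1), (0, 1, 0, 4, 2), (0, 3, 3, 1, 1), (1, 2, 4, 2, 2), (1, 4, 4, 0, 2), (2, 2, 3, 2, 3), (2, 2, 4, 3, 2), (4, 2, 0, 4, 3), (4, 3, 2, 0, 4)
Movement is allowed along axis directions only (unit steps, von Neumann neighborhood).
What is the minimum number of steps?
4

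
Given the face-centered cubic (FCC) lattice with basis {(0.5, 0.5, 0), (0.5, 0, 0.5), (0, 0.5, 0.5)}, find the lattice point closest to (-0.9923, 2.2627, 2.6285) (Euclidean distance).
(-1, 2.5, 2.5)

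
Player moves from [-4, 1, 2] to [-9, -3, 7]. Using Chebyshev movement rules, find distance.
5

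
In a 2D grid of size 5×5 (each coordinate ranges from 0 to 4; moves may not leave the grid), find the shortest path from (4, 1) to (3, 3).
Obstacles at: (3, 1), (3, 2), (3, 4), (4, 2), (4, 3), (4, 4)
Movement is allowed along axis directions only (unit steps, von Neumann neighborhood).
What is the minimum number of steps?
7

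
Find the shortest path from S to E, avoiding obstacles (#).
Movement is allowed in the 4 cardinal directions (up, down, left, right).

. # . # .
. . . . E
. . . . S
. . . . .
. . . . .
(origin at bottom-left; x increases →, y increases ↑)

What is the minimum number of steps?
1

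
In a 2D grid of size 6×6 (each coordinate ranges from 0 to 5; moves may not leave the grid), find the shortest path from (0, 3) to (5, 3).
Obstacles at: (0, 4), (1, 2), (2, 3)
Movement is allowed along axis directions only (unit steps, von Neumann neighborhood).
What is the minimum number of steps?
7
(one shortest path: (0, 3) → (1, 3) → (1, 4) → (2, 4) → (3, 4) → (4, 4) → (5, 4) → (5, 3))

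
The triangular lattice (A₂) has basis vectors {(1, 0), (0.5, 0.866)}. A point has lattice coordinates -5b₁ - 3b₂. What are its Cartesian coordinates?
(-6.5, -2.598)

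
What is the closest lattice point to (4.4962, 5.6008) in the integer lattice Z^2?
(4, 6)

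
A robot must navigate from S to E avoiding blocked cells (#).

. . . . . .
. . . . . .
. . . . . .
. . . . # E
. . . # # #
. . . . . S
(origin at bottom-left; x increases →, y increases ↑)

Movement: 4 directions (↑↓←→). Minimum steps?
10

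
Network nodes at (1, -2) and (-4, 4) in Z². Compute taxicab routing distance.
11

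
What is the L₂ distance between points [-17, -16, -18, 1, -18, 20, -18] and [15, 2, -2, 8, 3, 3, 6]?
54.3967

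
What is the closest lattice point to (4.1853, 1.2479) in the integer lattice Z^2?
(4, 1)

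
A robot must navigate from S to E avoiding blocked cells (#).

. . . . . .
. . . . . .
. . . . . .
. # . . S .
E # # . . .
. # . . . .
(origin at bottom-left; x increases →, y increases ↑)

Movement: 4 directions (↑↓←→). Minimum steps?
7
(one shortest path: (4, 2) → (3, 2) → (2, 2) → (2, 3) → (1, 3) → (0, 3) → (0, 2) → (0, 1))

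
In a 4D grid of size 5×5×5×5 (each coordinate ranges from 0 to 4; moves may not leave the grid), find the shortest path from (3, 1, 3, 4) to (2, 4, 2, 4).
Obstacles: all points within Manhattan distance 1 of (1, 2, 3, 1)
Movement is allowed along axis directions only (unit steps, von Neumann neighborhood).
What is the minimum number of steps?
5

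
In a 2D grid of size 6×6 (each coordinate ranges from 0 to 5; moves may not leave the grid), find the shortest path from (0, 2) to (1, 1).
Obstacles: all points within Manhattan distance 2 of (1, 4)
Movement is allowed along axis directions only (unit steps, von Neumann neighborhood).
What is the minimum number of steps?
2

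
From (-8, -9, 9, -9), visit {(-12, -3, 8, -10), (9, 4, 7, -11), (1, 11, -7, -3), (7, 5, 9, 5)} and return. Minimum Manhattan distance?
150
(one optimal route: (-8, -9, 9, -9) → (-12, -3, 8, -10) → (9, 4, 7, -11) → (7, 5, 9, 5) → (1, 11, -7, -3) → (-8, -9, 9, -9))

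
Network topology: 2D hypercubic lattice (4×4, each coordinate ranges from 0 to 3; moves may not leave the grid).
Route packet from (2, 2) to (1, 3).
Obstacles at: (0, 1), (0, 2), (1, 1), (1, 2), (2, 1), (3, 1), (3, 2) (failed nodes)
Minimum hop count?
2
(one shortest path: (2, 2) → (2, 3) → (1, 3))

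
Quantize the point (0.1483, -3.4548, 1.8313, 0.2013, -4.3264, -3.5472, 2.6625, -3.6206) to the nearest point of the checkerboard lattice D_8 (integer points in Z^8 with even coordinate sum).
(0, -3, 2, 0, -4, -4, 3, -4)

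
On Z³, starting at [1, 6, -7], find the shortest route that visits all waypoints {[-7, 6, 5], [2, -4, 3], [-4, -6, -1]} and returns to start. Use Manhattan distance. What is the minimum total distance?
74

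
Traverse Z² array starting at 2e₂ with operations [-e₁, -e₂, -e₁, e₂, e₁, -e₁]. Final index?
(-2, 2)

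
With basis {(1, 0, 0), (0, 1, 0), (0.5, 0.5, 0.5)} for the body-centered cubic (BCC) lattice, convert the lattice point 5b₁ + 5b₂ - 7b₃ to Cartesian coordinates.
(1.5, 1.5, -3.5)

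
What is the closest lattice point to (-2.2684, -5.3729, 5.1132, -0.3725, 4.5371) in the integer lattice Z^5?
(-2, -5, 5, 0, 5)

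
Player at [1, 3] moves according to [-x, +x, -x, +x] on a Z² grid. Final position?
(1, 3)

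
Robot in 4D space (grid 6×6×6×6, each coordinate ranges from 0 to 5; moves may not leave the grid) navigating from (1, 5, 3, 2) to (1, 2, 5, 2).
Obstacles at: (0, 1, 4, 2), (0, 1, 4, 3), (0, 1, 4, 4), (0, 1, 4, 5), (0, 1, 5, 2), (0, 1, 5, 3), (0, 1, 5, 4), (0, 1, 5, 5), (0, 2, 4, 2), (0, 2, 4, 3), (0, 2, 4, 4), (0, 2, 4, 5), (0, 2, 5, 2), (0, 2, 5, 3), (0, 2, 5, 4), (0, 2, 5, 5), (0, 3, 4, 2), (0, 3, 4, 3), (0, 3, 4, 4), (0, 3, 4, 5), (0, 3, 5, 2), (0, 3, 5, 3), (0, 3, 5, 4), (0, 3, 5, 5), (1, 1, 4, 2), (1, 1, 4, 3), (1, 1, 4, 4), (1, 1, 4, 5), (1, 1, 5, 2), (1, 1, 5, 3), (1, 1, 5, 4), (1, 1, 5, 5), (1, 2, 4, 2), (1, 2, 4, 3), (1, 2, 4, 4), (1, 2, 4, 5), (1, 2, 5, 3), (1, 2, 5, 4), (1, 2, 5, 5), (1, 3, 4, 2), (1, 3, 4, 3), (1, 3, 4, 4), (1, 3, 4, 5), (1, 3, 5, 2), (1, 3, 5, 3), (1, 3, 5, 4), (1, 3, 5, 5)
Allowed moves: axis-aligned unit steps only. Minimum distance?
7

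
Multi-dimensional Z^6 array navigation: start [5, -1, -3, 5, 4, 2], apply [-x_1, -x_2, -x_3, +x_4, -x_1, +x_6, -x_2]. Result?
(3, -3, -4, 6, 4, 3)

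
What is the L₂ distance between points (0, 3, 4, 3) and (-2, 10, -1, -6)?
12.6095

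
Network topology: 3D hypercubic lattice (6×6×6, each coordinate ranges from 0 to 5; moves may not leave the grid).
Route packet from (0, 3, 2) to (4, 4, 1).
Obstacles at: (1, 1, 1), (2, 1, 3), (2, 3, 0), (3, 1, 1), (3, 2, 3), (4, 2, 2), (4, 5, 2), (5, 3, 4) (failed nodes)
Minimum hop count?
6
(one shortest path: (0, 3, 2) → (1, 3, 2) → (2, 3, 2) → (3, 3, 2) → (4, 3, 2) → (4, 4, 2) → (4, 4, 1))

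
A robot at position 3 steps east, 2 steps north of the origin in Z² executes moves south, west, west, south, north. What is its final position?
(1, 1)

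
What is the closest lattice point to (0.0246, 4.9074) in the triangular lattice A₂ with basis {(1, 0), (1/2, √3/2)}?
(0, 5.196)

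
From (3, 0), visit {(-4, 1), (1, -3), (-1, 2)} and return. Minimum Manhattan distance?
24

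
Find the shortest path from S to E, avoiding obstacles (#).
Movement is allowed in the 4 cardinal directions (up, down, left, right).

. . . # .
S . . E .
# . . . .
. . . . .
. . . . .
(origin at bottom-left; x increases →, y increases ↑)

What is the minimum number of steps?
3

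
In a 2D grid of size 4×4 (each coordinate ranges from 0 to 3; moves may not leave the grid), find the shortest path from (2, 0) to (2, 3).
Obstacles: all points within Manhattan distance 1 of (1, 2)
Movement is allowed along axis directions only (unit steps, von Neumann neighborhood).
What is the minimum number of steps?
5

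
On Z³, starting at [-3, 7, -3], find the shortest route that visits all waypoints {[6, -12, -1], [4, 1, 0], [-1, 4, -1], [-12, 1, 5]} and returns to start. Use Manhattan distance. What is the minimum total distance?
90
(one optimal route: (-3, 7, -3) → (-1, 4, -1) → (6, -12, -1) → (4, 1, 0) → (-12, 1, 5) → (-3, 7, -3))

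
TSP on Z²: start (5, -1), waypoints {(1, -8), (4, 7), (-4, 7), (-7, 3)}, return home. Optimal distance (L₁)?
54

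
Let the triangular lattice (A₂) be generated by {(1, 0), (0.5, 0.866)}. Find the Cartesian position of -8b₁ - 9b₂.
(-12.5, -7.794)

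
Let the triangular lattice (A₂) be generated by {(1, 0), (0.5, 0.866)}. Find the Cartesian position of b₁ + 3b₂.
(2.5, 2.598)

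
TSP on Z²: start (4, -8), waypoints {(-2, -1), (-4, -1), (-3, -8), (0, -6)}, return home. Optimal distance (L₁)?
30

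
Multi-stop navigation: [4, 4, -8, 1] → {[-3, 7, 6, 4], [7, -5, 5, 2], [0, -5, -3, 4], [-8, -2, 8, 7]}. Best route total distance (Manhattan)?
82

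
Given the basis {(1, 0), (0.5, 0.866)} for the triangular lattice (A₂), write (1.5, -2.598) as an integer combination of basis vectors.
3b₁ - 3b₂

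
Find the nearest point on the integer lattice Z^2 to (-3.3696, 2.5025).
(-3, 3)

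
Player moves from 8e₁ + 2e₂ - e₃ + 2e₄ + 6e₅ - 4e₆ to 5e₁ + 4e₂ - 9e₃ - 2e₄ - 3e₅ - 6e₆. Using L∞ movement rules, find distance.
9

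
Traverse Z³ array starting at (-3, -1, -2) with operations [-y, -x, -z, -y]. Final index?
(-4, -3, -3)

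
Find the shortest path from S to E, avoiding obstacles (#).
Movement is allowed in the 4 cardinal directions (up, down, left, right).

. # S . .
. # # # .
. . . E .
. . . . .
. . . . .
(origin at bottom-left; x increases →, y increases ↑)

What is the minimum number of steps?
5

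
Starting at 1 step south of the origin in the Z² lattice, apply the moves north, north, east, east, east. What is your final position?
(3, 1)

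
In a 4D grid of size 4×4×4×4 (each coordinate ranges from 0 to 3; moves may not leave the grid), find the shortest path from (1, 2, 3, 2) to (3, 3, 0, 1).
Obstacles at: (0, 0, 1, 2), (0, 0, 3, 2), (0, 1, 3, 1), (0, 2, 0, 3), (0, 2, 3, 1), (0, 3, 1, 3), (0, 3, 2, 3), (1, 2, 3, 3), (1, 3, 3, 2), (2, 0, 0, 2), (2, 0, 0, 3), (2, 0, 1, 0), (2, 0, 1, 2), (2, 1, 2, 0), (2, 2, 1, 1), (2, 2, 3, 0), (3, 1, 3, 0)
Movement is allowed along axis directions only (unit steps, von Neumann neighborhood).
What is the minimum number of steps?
7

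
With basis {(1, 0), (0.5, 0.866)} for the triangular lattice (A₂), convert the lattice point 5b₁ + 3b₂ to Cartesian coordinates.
(6.5, 2.598)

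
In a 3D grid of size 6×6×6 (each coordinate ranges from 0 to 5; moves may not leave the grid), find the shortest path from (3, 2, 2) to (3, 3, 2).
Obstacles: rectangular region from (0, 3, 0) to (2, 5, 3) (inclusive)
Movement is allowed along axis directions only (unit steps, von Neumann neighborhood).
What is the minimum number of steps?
1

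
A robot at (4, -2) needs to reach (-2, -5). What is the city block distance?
9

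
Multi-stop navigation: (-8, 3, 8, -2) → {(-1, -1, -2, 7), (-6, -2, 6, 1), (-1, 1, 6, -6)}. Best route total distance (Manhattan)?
50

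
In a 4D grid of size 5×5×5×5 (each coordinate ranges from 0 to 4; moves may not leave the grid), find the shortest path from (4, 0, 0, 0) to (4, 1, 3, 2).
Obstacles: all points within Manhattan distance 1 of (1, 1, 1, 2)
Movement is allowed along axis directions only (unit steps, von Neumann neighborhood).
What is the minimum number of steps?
6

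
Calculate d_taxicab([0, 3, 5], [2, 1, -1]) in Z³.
10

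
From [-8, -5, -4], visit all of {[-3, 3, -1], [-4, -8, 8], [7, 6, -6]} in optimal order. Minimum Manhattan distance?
58
(one optimal route: (-8, -5, -4) → (-4, -8, 8) → (-3, 3, -1) → (7, 6, -6))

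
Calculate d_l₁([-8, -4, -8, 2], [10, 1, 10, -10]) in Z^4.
53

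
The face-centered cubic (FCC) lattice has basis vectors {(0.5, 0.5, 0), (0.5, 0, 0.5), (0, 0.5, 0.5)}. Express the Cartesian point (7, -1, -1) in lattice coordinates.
7b₁ + 7b₂ - 9b₃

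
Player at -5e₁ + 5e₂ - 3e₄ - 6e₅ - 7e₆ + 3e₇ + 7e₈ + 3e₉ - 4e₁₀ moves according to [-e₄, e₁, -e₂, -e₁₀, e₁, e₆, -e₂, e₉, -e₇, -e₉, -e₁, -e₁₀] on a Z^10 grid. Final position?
(-4, 3, 0, -4, -6, -6, 2, 7, 3, -6)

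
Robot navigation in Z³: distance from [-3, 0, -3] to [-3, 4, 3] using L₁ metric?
10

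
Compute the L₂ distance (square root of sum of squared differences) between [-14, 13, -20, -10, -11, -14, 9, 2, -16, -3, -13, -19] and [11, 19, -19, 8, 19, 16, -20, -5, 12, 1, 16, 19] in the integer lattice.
82.2253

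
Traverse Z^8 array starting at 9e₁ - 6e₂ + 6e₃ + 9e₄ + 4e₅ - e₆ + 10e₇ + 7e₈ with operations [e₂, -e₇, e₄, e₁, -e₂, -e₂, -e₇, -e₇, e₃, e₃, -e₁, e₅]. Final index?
(9, -7, 8, 10, 5, -1, 7, 7)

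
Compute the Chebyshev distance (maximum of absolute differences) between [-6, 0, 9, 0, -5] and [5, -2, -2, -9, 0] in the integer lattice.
11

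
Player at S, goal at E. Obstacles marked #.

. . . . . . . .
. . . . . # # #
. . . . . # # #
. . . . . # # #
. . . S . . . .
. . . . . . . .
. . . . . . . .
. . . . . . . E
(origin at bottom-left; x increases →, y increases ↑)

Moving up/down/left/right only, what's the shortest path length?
7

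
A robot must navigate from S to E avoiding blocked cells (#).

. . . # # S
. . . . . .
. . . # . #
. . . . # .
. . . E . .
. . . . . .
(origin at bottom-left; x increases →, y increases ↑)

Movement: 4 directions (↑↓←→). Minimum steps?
8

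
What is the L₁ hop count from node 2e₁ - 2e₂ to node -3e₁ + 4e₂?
11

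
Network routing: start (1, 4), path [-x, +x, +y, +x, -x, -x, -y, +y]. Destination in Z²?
(0, 5)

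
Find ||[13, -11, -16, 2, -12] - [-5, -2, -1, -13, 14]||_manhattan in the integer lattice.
83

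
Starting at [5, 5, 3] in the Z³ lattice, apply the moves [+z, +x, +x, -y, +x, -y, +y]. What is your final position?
(8, 4, 4)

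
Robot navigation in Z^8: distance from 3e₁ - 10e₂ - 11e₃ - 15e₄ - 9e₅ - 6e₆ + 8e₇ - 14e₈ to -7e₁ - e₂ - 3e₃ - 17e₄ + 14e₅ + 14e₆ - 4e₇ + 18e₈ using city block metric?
116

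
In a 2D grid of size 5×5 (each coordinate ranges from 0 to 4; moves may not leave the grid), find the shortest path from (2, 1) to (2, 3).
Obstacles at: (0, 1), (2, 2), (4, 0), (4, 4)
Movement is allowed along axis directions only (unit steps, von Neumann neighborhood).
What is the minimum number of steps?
4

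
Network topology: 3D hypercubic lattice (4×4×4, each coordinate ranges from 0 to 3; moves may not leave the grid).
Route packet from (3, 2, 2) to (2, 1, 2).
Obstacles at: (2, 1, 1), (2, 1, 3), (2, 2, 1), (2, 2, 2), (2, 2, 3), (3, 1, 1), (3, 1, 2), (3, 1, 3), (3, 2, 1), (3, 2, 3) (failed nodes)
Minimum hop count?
6
(one shortest path: (3, 2, 2) → (3, 3, 2) → (2, 3, 2) → (1, 3, 2) → (1, 2, 2) → (1, 1, 2) → (2, 1, 2))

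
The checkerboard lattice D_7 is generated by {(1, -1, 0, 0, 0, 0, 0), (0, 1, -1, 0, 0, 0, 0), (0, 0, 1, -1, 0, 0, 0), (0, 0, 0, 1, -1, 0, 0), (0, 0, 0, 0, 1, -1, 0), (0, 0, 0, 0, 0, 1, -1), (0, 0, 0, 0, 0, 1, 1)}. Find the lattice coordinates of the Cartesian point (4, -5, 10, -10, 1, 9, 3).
4b₁ - b₂ + 9b₃ - b₄ + 3b₆ + 6b₇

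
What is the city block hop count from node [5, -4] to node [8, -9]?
8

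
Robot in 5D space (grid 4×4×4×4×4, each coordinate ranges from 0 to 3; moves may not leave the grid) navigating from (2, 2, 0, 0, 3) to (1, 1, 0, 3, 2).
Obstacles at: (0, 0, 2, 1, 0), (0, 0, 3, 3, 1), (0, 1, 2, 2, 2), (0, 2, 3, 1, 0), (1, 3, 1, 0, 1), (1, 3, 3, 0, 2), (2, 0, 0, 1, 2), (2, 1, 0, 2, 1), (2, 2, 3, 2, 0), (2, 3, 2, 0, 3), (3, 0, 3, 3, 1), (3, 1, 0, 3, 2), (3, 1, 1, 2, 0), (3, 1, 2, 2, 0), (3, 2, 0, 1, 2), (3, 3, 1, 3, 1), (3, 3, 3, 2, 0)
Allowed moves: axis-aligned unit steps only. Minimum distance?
6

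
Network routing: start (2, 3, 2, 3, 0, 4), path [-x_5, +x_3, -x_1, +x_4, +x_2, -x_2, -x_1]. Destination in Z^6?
(0, 3, 3, 4, -1, 4)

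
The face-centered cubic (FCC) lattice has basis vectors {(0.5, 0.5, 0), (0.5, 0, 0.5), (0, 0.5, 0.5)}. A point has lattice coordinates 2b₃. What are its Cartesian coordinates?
(0, 1, 1)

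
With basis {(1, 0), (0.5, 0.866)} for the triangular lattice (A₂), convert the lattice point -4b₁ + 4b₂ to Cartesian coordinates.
(-2, 3.464)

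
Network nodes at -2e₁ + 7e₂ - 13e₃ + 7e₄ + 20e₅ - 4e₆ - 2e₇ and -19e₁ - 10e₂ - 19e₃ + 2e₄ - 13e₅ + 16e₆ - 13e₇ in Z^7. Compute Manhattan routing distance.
109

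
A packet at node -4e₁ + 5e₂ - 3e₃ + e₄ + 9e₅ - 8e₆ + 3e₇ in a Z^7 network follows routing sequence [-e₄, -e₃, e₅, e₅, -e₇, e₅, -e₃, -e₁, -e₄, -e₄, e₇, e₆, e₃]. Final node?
(-5, 5, -4, -2, 12, -7, 3)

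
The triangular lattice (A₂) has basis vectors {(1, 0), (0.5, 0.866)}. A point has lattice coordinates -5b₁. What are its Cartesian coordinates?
(-5, 0)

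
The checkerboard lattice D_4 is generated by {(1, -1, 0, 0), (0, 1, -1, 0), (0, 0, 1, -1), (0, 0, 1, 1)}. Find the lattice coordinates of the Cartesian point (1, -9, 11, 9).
b₁ - 8b₂ - 3b₃ + 6b₄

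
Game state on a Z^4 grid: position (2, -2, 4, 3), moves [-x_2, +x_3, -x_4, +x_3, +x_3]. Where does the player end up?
(2, -3, 7, 2)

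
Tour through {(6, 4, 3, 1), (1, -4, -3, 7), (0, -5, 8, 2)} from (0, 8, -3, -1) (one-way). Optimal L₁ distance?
57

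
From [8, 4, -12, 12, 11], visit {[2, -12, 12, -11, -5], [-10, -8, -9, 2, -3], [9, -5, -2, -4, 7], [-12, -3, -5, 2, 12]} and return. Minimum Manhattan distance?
210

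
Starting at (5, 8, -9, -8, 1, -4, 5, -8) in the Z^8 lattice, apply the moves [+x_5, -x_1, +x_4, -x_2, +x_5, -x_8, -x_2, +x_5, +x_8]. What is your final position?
(4, 6, -9, -7, 4, -4, 5, -8)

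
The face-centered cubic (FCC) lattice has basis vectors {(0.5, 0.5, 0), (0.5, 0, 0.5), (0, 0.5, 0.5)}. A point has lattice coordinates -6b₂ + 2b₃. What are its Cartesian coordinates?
(-3, 1, -2)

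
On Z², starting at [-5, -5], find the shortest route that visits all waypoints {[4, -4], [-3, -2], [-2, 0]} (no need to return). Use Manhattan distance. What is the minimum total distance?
18
(one optimal route: (-5, -5) → (-3, -2) → (-2, 0) → (4, -4))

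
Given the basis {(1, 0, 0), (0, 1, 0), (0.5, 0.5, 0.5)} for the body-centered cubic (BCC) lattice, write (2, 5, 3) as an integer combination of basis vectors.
-b₁ + 2b₂ + 6b₃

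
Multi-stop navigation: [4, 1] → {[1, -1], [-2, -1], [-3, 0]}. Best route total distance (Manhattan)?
10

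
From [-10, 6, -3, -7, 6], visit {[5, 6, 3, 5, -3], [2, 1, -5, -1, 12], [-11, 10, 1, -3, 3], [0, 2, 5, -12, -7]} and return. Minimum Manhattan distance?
158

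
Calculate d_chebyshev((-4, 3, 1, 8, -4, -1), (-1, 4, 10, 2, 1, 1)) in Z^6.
9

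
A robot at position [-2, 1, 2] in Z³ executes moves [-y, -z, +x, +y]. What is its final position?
(-1, 1, 1)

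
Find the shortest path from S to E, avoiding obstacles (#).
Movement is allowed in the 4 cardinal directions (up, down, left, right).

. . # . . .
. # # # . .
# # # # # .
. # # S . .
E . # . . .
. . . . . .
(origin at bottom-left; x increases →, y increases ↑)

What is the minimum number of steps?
6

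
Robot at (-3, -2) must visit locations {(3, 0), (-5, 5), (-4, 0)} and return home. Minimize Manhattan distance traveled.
30
(one optimal route: (-3, -2) → (3, 0) → (-5, 5) → (-4, 0) → (-3, -2))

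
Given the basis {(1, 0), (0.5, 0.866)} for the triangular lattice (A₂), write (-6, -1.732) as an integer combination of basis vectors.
-5b₁ - 2b₂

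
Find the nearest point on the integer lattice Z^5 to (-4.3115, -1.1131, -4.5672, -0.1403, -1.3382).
(-4, -1, -5, 0, -1)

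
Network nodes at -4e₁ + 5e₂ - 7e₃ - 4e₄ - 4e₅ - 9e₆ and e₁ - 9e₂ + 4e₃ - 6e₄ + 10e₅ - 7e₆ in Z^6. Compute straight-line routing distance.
23.3666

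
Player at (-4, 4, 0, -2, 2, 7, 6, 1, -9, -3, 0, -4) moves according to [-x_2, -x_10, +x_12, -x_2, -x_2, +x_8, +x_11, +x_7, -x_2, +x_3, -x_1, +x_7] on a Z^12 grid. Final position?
(-5, 0, 1, -2, 2, 7, 8, 2, -9, -4, 1, -3)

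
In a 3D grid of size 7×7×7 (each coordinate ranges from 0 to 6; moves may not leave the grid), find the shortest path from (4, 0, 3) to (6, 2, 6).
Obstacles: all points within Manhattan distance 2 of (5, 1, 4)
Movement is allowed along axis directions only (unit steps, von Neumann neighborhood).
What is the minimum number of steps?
9
(one shortest path: (4, 0, 3) → (3, 0, 3) → (3, 1, 3) → (3, 2, 3) → (3, 2, 4) → (3, 2, 5) → (4, 2, 5) → (4, 2, 6) → (5, 2, 6) → (6, 2, 6))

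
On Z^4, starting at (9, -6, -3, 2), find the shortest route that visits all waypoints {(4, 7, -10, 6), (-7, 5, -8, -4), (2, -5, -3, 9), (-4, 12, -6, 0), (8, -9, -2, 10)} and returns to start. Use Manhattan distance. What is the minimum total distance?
126
(one optimal route: (9, -6, -3, 2) → (-7, 5, -8, -4) → (-4, 12, -6, 0) → (4, 7, -10, 6) → (2, -5, -3, 9) → (8, -9, -2, 10) → (9, -6, -3, 2))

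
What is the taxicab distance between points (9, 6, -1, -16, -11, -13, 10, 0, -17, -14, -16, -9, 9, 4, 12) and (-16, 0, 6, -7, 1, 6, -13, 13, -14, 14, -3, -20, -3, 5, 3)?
191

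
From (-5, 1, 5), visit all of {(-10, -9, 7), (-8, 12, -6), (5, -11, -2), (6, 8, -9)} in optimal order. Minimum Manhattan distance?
91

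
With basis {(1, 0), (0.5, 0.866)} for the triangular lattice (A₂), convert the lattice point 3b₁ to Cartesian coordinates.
(3, 0)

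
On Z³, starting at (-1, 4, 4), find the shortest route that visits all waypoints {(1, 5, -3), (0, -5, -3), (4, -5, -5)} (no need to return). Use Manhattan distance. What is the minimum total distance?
27
(one optimal route: (-1, 4, 4) → (1, 5, -3) → (0, -5, -3) → (4, -5, -5))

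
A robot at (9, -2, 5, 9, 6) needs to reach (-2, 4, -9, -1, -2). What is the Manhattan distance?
49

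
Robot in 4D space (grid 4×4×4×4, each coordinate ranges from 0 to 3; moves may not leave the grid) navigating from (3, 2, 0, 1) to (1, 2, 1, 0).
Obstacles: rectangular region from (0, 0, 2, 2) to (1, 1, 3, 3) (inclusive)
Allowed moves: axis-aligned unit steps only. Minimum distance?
4
(one shortest path: (3, 2, 0, 1) → (2, 2, 0, 1) → (1, 2, 0, 1) → (1, 2, 1, 1) → (1, 2, 1, 0))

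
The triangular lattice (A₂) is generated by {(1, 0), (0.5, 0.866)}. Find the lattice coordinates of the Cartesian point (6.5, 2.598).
5b₁ + 3b₂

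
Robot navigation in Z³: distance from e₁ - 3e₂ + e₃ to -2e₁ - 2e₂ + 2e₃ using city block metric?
5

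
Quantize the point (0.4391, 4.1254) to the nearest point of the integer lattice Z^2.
(0, 4)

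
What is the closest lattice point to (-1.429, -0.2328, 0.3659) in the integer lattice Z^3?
(-1, 0, 0)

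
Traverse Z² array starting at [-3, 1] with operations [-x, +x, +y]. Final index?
(-3, 2)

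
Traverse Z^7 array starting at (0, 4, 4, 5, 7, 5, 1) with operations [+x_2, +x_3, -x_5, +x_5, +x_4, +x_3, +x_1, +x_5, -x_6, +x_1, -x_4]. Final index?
(2, 5, 6, 5, 8, 4, 1)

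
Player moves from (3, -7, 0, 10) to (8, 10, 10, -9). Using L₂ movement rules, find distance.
27.8388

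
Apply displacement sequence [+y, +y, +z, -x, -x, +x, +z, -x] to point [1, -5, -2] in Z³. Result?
(-1, -3, 0)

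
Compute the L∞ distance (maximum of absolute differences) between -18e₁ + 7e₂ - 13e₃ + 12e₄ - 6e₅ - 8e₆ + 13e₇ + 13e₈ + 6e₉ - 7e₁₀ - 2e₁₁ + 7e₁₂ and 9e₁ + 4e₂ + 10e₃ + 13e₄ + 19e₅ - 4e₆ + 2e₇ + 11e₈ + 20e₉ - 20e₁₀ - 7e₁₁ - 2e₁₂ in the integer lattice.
27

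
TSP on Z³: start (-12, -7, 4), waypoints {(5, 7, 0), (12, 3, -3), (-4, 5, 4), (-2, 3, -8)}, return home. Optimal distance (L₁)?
100
(one optimal route: (-12, -7, 4) → (-4, 5, 4) → (5, 7, 0) → (12, 3, -3) → (-2, 3, -8) → (-12, -7, 4))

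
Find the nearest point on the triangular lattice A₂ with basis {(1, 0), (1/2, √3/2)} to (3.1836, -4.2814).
(3.5, -4.33)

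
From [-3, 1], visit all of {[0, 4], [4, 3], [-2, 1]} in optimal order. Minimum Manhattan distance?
11
(one optimal route: (-3, 1) → (-2, 1) → (0, 4) → (4, 3))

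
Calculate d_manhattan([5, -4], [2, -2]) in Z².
5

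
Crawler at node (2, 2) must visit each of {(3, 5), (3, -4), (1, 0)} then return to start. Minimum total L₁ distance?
22
(one optimal route: (2, 2) → (3, 5) → (3, -4) → (1, 0) → (2, 2))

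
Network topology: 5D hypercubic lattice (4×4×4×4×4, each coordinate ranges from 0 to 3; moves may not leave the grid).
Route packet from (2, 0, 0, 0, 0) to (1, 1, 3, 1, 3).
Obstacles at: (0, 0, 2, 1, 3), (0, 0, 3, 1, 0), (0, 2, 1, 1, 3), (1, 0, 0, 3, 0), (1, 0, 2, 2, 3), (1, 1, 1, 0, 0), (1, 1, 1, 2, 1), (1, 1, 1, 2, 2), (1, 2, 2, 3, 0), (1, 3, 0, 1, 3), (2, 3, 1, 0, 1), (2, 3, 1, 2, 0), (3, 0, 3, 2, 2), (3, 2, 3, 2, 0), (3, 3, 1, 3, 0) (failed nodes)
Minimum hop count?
9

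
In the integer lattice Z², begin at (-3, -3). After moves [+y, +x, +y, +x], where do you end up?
(-1, -1)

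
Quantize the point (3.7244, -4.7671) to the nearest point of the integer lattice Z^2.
(4, -5)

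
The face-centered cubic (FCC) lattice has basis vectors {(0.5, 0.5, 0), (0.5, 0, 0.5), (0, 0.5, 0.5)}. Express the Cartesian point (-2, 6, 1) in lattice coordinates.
3b₁ - 7b₂ + 9b₃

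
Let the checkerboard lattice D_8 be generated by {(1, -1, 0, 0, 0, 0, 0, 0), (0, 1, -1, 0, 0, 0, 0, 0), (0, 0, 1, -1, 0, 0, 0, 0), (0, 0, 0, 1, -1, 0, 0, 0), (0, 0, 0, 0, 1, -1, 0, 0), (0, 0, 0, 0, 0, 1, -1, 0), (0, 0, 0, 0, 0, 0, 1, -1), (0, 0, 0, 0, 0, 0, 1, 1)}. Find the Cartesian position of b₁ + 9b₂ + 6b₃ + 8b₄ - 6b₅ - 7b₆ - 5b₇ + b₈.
(1, 8, -3, 2, -14, -1, 3, 6)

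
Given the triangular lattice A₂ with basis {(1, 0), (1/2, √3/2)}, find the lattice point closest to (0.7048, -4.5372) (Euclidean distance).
(0.5, -4.33)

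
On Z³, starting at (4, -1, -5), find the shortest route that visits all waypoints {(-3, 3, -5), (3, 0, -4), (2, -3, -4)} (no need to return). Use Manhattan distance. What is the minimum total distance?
19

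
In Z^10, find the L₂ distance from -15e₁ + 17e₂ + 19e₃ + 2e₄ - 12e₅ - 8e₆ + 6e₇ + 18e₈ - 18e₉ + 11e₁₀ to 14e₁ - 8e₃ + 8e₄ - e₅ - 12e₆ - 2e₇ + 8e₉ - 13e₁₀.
60.597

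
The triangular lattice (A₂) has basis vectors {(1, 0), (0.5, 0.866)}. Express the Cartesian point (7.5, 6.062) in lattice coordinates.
4b₁ + 7b₂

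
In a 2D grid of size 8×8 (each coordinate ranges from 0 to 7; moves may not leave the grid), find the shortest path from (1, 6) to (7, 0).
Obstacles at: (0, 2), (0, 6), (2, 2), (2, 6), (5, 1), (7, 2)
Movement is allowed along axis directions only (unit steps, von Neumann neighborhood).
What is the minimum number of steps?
12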